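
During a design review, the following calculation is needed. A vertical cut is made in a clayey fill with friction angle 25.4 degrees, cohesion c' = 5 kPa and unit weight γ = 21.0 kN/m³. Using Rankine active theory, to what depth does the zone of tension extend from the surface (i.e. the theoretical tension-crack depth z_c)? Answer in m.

0.753 m

K_a = tan²(45° − 25.4°/2) = 0.3996; √K_a = 0.6322.
The active pressure is zero where K_a γ z = 2c√K_a, so z_c = 2c/(γ√K_a) = 2×5/(21.0×0.6322) = 0.7533 m.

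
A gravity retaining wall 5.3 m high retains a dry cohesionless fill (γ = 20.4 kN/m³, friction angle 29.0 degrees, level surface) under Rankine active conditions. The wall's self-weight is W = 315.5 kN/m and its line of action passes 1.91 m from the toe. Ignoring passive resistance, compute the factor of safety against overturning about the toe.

K_a = tan²(45° − 29.0°/2) = 0.3470.
P_a = ½K_aγH² = 0.5×0.3470×20.4×5.3² = 99.41 kN/m, acting at H/3 = 1.767 m above the base.
Overturning moment M_o = P_a × H/3 = 99.41 × 1.767 = 175.6.
Resisting moment M_r = W × 1.91 = 315.5 × 1.91 = 602.6.
FS_overturning = M_r/M_o = 602.6/175.6 = 3.431.

3.43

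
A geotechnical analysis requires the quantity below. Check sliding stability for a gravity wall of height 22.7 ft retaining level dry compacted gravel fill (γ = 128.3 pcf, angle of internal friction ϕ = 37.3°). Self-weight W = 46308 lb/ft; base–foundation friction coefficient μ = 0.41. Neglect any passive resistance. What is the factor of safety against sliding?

K_a = tan²(45° − 37.3°/2) = 0.2453.
P_a = ½K_aγH² = 0.5×0.2453×128.3×22.7² = 8110 lb/ft, acting at H/3 = 7.567 ft above the base.
FS_sliding = μW / P_a = 0.41×46308 / 8110 = 2.341.

2.34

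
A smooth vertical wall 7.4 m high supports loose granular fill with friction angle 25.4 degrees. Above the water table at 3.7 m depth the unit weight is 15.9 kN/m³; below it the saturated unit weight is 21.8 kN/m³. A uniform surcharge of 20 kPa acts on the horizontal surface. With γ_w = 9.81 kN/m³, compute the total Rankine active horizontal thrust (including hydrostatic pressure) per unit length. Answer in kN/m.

K_a = tan²(45° − φ/2) = 0.3996.
γ' = 21.8 − 9.81 = 11.99 kN/m³. h₂ = H − d_w = 3.7 m.
σ'_h: at surface K_a·q = 7.993; at WT K_a(q+γd_w) = 31.50; at base K_a(q+γd_w+γ'h₂) = 49.23 kPa.
P₁ = ½(7.993+31.50)×3.7 = 73.07; P₂ = ½(31.50+49.23)×3.7 = 149.4; P_w = ½γ_w h₂² = 67.15.
Total = 73.07+149.4+67.15 = 289.6 kN/m.

290 kN/m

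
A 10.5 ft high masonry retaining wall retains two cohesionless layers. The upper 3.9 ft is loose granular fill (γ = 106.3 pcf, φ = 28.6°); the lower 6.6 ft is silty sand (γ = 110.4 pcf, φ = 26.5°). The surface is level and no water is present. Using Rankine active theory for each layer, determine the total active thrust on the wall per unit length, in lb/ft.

K_a1 = tan²(45°−28.6°/2) = 0.3525; K_a2 = tan²(45°−26.5°/2) = 0.3829.
Layer 1: σ at base = K_a1 γ₁ h₁ = 146.2 psf; P₁ = ½×146.2×3.9 = 285.0.
Layer 2: σ_v at top = γ₁h₁ = 414.6; σ_h top = K_a2×414.6 = 158.8; σ_h base = K_a2×(414.6+110.4×6.6) = 437.8.
P₂ = ½(158.8+437.8)×6.6 = 1969. Total P_a = 285.0+1969 = 2254 lb/ft.

2250 lb/ft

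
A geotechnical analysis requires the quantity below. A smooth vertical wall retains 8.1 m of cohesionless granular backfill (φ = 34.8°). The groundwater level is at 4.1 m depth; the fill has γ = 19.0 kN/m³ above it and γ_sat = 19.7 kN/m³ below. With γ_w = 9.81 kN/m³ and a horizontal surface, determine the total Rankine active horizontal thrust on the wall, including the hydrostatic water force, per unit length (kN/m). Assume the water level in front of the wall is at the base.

229 kN/m

K_a = tan²(45° − φ/2) = 0.2733.
γ' = 19.7 − 9.81 = 9.890 kN/m³. Depth below WT = 4.0 m.
σ'_h at WT = K_a γ d_w = 21.29 kPa; at base = 21.29 + K_a γ' × 4.0 = 32.10 kPa.
P₁ (0–4.1 m) = ½×21.29×4.1 = 43.65. P₂ (4.1–8.1 m) = ½(21.29+32.10)×4.0 = 106.8.
P_w = ½ γ_w h₂² = 0.5×9.81×4.0² = 78.48. Total = 43.65+106.8+78.48 = 228.9 kN/m.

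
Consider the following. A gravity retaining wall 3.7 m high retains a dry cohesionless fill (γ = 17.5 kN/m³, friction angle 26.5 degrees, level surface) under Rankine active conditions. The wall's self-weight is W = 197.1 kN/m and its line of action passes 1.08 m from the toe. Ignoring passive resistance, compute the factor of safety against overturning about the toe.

K_a = tan²(45° − 26.5°/2) = 0.3829.
P_a = ½K_aγH² = 0.5×0.3829×17.5×3.7² = 45.87 kN/m, acting at H/3 = 1.233 m above the base.
Overturning moment M_o = P_a × H/3 = 45.87 × 1.233 = 56.57.
Resisting moment M_r = W × 1.08 = 197.1 × 1.08 = 212.9.
FS_overturning = M_r/M_o = 212.9/56.57 = 3.763.

3.76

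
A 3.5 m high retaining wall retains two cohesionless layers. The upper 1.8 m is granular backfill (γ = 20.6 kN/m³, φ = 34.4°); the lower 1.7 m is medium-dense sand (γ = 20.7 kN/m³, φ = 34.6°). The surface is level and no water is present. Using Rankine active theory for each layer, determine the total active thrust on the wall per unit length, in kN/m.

K_a1 = tan²(45°−34.4°/2) = 0.2780; K_a2 = tan²(45°−34.6°/2) = 0.2756.
Layer 1: σ at base = K_a1 γ₁ h₁ = 10.31 kPa; P₁ = ½×10.31×1.8 = 9.277.
Layer 2: σ_v at top = γ₁h₁ = 37.08; σ_h top = K_a2×37.08 = 10.22; σ_h base = K_a2×(37.08+20.7×1.7) = 19.92.
P₂ = ½(10.22+19.92)×1.7 = 25.62. Total P_a = 9.277+25.62 = 34.90 kN/m.

34.9 kN/m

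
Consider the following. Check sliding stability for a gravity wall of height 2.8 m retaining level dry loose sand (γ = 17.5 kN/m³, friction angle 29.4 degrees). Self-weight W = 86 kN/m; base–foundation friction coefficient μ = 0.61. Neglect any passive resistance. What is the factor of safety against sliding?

2.24

K_a = tan²(45° − 29.4°/2) = 0.3415.
P_a = ½K_aγH² = 0.5×0.3415×17.5×2.8² = 23.42 kN/m, acting at H/3 = 0.9333 m above the base.
FS_sliding = μW / P_a = 0.61×86 / 23.42 = 2.240.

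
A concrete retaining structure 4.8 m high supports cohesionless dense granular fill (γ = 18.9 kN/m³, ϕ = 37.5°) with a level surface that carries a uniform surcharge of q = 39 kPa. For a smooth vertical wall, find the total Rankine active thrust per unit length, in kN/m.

K_a = tan²(45° − φ/2) = 0.2432.
Soil triangle: ½ K_a γ H² = 0.5×0.2432×18.9×4.8² = 52.95 kN/m.
Surcharge rectangle: K_a q H = 0.2432×39×4.8 = 45.53 kN/m.
Total = 52.95 + 45.53 = 98.48 kN/m.

98.5 kN/m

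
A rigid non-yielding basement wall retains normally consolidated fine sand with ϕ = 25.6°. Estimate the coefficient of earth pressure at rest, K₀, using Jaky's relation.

0.568

K₀ = 1 − sin φ' = 1 − sin 25.6° = 0.5679.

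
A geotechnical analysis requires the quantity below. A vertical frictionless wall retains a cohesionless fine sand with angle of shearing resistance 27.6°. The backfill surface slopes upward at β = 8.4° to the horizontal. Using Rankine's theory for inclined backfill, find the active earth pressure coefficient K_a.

0.381

K_a = cos β · (cos β − √(cos²β − cos²φ)) / (cos β + √(cos²β − cos²φ)).
cos β = 0.9893, cos φ = 0.8862, √(cos²β − cos²φ) = 0.4397.
K_a = 0.9893 × (0.9893 − 0.4397)/(0.9893 + 0.4397) = 0.3805.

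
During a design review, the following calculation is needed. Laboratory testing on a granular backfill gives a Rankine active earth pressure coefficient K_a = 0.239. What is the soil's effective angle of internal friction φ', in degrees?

K_a = tan²(45° − φ/2) ⇒ 45° − φ/2 = arctan(√0.239) = 26.05°.
φ = 2(45° − 26.05°) = 37.89°.

37.9°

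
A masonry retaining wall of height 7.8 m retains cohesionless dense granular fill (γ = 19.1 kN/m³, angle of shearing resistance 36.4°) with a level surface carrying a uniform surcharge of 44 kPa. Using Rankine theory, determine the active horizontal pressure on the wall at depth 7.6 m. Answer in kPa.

K_a = (1 − sin φ)/(1 + sin φ) = 0.2552.
σ_v = γz + q = 19.1 × 7.6 + 44 = 189.2 kPa.
σ_h = K_a σ_v = 0.2552 × 189.2 = 48.27 kPa.

48.3 kPa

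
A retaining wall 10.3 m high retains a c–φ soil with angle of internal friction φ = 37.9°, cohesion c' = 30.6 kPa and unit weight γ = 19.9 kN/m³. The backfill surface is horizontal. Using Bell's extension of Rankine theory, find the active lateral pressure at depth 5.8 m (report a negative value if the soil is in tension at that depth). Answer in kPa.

-2.34 kPa

K_a = (1 − sin φ)/(1 + sin φ) = 0.2389.
σ_a = K_a γ z − 2c√K_a = 0.2389×19.9×5.8 − 2×30.6×0.4888 = -2.337 kPa.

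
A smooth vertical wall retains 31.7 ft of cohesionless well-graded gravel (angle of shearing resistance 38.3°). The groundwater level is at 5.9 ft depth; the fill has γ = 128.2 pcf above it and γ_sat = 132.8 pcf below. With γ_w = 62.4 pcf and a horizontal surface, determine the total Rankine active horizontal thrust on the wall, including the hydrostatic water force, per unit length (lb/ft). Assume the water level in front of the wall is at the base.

31400 lb/ft

K_a = tan²(45° − φ/2) = 0.2347.
γ' = 132.8 − 62.4 = 70.40 pcf. Depth below WT = 25.8 ft.
σ'_h at WT = K_a γ d_w = 177.5 psf; at base = 177.5 + K_a γ' × 25.8 = 603.9 psf.
P₁ (0–5.9 ft) = ½×177.5×5.9 = 523.8. P₂ (5.9–31.7 ft) = ½(177.5+603.9)×25.8 = 10080.
P_w = ½ γ_w h₂² = 0.5×62.4×25.8² = 20770. Total = 523.8+10080+20770 = 31370 lb/ft.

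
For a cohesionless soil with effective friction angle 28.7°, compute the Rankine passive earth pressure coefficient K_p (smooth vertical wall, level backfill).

2.85

K_p = (1 + sin φ)/(1 − sin φ) = tan²(45° + 28.7°/2) = 2.848.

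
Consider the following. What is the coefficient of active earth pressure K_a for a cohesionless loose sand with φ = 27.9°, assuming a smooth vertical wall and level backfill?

K_a = (1 − sin φ)/(1 + sin φ) = (1 − sin 27.9°)/(1 + sin 27.9°) = 0.3625.

0.362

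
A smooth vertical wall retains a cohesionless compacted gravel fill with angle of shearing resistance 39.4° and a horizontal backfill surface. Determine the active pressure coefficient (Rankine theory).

0.223

K_a = (1 − sin φ)/(1 + sin φ) = (1 − sin 39.4°)/(1 + sin 39.4°) = 0.2234.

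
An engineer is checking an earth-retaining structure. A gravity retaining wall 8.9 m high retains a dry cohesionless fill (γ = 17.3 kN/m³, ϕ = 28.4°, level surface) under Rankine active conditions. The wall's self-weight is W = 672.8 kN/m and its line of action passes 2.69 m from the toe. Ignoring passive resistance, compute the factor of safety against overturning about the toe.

K_a = tan²(45° − 28.4°/2) = 0.3554.
P_a = ½K_aγH² = 0.5×0.3554×17.3×8.9² = 243.5 kN/m, acting at H/3 = 2.967 m above the base.
Overturning moment M_o = P_a × H/3 = 243.5 × 2.967 = 722.3.
Resisting moment M_r = W × 2.69 = 672.8 × 2.69 = 1810.
FS_overturning = M_r/M_o = 1810/722.3 = 2.506.

2.51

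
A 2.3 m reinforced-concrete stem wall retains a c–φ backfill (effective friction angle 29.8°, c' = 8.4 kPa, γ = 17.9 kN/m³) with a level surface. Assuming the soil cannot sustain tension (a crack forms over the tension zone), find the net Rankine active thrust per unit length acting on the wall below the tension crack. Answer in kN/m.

1.39 kN/m

K_a = 0.3360; √K_a = 0.5797.
Tension-crack depth z_c = 2c/(γ√K_a) = 2×8.4/(17.9×0.5797) = 1.619 m.
σ_a at base = K_a γ H − 2c√K_a = 0.3360×17.9×2.3 − 2×8.4×0.5797 = 4.096 kPa.
P_a = ½ × 4.096 × (H − z_c) = 0.5×4.096×0.6809 = 1.394 kN/m.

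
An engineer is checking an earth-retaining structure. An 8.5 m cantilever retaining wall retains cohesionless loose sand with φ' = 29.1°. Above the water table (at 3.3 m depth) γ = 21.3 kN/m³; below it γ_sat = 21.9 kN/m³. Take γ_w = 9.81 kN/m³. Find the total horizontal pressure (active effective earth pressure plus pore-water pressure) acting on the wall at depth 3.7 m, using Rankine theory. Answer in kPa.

K_a = (1 − sin φ)/(1 + sin φ) = 0.3456.
γ' = 21.9 − 9.81 = 12.09 kN/m³.
Effective vertical stress at 3.7 m: σ'_v = 21.3×3.3 + 12.09×0.400 = 75.13 kPa.
σ'_h = K_a σ'_v = 0.3456 × 75.13 = 25.96 kPa; u = γ_w × 0.400 = 3.924 kPa.
Total σ_h = 25.96 + 3.924 = 29.89 kPa.

29.9 kPa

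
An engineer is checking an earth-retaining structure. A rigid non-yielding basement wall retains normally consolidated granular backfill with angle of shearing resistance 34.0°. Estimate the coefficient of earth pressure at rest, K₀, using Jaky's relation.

0.441

K₀ = 1 − sin φ' = 1 − sin 34.0° = 0.4408.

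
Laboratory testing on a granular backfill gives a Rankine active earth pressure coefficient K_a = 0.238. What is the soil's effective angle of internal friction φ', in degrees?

38.0°

K_a = tan²(45° − φ/2) ⇒ 45° − φ/2 = arctan(√0.238) = 26.01°.
φ = 2(45° − 26.01°) = 37.99°.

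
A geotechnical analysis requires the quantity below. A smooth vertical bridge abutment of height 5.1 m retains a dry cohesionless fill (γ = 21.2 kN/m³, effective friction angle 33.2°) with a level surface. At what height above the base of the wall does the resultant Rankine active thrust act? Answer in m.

K_a = 0.2924.
The pressure distribution is triangular, so the resultant acts at H/3 above the base = 5.1/3 = 1.700 m.

1.70 m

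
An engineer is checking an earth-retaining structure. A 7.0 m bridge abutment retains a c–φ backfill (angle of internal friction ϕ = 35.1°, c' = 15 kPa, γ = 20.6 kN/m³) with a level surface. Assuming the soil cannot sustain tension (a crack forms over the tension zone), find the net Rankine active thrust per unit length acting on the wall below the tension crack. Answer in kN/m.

K_a = 0.2698; √K_a = 0.5195.
Tension-crack depth z_c = 2c/(γ√K_a) = 2×15/(20.6×0.5195) = 2.804 m.
σ_a at base = K_a γ H − 2c√K_a = 0.2698×20.6×7.0 − 2×15×0.5195 = 23.33 kPa.
P_a = ½ × 23.33 × (H − z_c) = 0.5×23.33×4.196 = 48.95 kN/m.

48.9 kN/m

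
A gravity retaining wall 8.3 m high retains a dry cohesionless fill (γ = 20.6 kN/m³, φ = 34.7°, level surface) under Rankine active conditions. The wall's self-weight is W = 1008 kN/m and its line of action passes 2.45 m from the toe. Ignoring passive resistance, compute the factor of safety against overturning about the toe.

4.58

K_a = tan²(45° − 34.7°/2) = 0.2745.
P_a = ½K_aγH² = 0.5×0.2745×20.6×8.3² = 194.8 kN/m, acting at H/3 = 2.767 m above the base.
Overturning moment M_o = P_a × H/3 = 194.8 × 2.767 = 538.8.
Resisting moment M_r = W × 2.45 = 1008 × 2.45 = 2470.
FS_overturning = M_r/M_o = 2470/538.8 = 4.583.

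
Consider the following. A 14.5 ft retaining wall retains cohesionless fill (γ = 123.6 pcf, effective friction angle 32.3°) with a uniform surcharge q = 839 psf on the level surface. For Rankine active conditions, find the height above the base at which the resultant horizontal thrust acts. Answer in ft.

K_a = 0.3035.
Triangular part P₁ = ½K_aγH² = 3943 at H/3 = 4.833 ft; rectangular part P₂ = K_a q H = 3692 at H/2 = 7.250 ft.
ȳ = (P₁·4.833 + P₂·7.250)/(P₁+P₂) = 6.002 ft.

6.00 ft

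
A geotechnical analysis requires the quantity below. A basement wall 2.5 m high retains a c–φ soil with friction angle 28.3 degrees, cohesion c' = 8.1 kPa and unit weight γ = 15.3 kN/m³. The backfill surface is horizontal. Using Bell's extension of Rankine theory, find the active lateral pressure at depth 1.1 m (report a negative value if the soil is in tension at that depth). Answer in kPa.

-3.67 kPa

K_a = (1 − sin φ)/(1 + sin φ) = 0.3568.
σ_a = K_a γ z − 2c√K_a = 0.3568×15.3×1.1 − 2×8.1×0.5973 = -3.672 kPa.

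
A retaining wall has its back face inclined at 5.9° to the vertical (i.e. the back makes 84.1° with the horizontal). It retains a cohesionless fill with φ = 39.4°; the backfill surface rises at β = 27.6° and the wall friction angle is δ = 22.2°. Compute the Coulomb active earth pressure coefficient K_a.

K_a = sin²(α+φ) / [sin²α · sin(α−δ) · (1 + √{sin(φ+δ)sin(φ−β) / (sin(α−δ)sin(α+β))})²].
With α = 84.1°, φ = 39.4°, δ = 22.2°, β = 27.6°: K_a = 0.3695.

0.369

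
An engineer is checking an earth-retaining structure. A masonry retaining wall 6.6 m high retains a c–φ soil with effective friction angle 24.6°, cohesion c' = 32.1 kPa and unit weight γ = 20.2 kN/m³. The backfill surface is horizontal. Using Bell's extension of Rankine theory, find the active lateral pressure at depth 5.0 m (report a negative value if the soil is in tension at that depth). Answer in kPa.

0.411 kPa

K_a = (1 − sin φ)/(1 + sin φ) = 0.4121.
σ_a = K_a γ z − 2c√K_a = 0.4121×20.2×5.0 − 2×32.1×0.6420 = 0.4114 kPa.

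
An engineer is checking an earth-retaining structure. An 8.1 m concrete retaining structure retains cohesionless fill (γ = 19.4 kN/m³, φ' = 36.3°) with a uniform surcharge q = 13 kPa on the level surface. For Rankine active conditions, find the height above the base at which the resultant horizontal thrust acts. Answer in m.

K_a = 0.2563.
Triangular part P₁ = ½K_aγH² = 163.1 at H/3 = 2.700 m; rectangular part P₂ = K_a q H = 26.99 at H/2 = 4.050 m.
ȳ = (P₁·2.700 + P₂·4.050)/(P₁+P₂) = 2.892 m.

2.89 m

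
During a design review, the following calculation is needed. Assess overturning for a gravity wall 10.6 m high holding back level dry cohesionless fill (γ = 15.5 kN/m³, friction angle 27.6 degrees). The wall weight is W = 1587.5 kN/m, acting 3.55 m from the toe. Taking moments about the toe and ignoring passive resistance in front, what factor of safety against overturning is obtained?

4.99

K_a = tan²(45° − 27.6°/2) = 0.3668.
P_a = ½K_aγH² = 0.5×0.3668×15.5×10.6² = 319.4 kN/m, acting at H/3 = 3.533 m above the base.
Overturning moment M_o = P_a × H/3 = 319.4 × 3.533 = 1128.
Resisting moment M_r = W × 3.55 = 1587.5 × 3.55 = 5636.
FS_overturning = M_r/M_o = 5636/1128 = 4.994.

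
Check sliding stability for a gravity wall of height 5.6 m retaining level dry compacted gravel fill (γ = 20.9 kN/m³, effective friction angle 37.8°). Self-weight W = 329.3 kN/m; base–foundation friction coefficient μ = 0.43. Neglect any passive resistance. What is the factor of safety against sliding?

1.80

K_a = tan²(45° − 37.8°/2) = 0.2400.
P_a = ½K_aγH² = 0.5×0.2400×20.9×5.6² = 78.65 kN/m, acting at H/3 = 1.867 m above the base.
FS_sliding = μW / P_a = 0.43×329.3 / 78.65 = 1.800.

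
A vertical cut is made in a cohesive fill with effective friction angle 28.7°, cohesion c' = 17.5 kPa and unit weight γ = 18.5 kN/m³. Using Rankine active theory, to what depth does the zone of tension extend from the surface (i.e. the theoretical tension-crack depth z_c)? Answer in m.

3.19 m

K_a = tan²(45° − 28.7°/2) = 0.3511; √K_a = 0.5926.
The active pressure is zero where K_a γ z = 2c√K_a, so z_c = 2c/(γ√K_a) = 2×17.5/(18.5×0.5926) = 3.193 m.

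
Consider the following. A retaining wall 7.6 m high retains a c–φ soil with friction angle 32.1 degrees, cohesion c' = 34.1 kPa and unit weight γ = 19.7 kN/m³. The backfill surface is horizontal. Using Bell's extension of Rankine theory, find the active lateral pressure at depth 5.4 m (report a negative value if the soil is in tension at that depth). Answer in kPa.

K_a = (1 − sin φ)/(1 + sin φ) = 0.3060.
σ_a = K_a γ z − 2c√K_a = 0.3060×19.7×5.4 − 2×34.1×0.5532 = -5.174 kPa.

-5.17 kPa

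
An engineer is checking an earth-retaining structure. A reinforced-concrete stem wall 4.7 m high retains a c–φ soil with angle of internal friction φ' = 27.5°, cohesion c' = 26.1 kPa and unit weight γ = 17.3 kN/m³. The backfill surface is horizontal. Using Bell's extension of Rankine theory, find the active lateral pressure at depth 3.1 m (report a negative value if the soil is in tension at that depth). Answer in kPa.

-11.9 kPa

K_a = (1 − sin φ)/(1 + sin φ) = 0.3682.
σ_a = K_a γ z − 2c√K_a = 0.3682×17.3×3.1 − 2×26.1×0.6068 = -11.93 kPa.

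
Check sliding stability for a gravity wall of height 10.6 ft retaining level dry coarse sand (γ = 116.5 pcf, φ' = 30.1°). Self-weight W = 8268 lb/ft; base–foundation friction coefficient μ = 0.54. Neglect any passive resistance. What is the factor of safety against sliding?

K_a = tan²(45° − 30.1°/2) = 0.3320.
P_a = ½K_aγH² = 0.5×0.3320×116.5×10.6² = 2173 lb/ft, acting at H/3 = 3.533 ft above the base.
FS_sliding = μW / P_a = 0.54×8268 / 2173 = 2.055.

2.05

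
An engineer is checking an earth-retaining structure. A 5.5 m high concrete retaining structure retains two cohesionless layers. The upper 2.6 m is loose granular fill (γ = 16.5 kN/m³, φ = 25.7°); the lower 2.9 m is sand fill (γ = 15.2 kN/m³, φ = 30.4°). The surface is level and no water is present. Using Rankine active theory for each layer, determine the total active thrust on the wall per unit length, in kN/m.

K_a1 = tan²(45°−25.7°/2) = 0.3950; K_a2 = tan²(45°−30.4°/2) = 0.3280.
Layer 1: σ at base = K_a1 γ₁ h₁ = 16.95 kPa; P₁ = ½×16.95×2.6 = 22.03.
Layer 2: σ_v at top = γ₁h₁ = 42.90; σ_h top = K_a2×42.90 = 14.07; σ_h base = K_a2×(42.90+15.2×2.9) = 28.53.
P₂ = ½(14.07+28.53)×2.9 = 61.77. Total P_a = 22.03+61.77 = 83.80 kN/m.

83.8 kN/m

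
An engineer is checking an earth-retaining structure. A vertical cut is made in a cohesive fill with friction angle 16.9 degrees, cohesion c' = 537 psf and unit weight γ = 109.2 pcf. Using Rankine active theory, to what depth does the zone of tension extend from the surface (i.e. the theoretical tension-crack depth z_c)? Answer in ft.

K_a = tan²(45° − 16.9°/2) = 0.5495; √K_a = 0.7413.
The active pressure is zero where K_a γ z = 2c√K_a, so z_c = 2c/(γ√K_a) = 2×537/(109.2×0.7413) = 13.27 ft.

13.3 ft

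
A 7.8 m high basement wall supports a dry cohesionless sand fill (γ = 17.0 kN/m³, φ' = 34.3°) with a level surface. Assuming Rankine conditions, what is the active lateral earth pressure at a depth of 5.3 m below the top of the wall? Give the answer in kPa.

K_a = (1 − sin φ)/(1 + sin φ) = 0.2792.
σ_h = K_a γ z = 0.2792 × 17.0 × 5.3 = 25.15 kPa.

25.2 kPa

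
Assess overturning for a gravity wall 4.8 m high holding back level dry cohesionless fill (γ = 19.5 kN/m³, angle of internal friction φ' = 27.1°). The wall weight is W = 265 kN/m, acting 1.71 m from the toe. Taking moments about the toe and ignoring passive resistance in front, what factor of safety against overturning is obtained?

K_a = tan²(45° − 27.1°/2) = 0.3741.
P_a = ½K_aγH² = 0.5×0.3741×19.5×4.8² = 84.03 kN/m, acting at H/3 = 1.600 m above the base.
Overturning moment M_o = P_a × H/3 = 84.03 × 1.600 = 134.4.
Resisting moment M_r = W × 1.71 = 265 × 1.71 = 453.1.
FS_overturning = M_r/M_o = 453.1/134.4 = 3.371.

3.37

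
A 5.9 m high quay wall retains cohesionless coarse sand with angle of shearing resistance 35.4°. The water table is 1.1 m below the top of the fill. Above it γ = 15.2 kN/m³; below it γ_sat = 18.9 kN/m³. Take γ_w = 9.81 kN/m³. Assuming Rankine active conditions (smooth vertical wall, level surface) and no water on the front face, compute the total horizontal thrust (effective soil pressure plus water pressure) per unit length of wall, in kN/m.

K_a = tan²(45° − φ/2) = 0.2664.
γ' = 18.9 − 9.81 = 9.090 kN/m³. Depth below WT = 4.8 m.
σ'_h at WT = K_a γ d_w = 4.454 kPa; at base = 4.454 + K_a γ' × 4.8 = 16.08 kPa.
P₁ (0–1.1 m) = ½×4.454×1.1 = 2.450. P₂ (1.1–5.9 m) = ½(4.454+16.08)×4.8 = 49.28.
P_w = ½ γ_w h₂² = 0.5×9.81×4.8² = 113.0. Total = 2.450+49.28+113.0 = 164.7 kN/m.

165 kN/m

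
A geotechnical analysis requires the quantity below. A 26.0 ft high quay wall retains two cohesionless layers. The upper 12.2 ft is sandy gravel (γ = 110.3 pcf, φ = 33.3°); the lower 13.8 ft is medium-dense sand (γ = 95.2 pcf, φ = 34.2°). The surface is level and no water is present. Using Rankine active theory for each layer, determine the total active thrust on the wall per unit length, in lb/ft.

K_a1 = tan²(45°−33.3°/2) = 0.2911; K_a2 = tan²(45°−34.2°/2) = 0.2803.
Layer 1: σ at base = K_a1 γ₁ h₁ = 391.8 psf; P₁ = ½×391.8×12.2 = 2390.
Layer 2: σ_v at top = γ₁h₁ = 1346; σ_h top = K_a2×1346 = 377.2; σ_h base = K_a2×(1346+95.2×13.8) = 745.5.
P₂ = ½(377.2+745.5)×13.8 = 7747. Total P_a = 2390+7747 = 10140 lb/ft.

10100 lb/ft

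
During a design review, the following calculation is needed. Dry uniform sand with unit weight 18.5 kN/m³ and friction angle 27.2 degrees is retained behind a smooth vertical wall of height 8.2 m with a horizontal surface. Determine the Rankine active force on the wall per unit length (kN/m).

K_a = tan²(45° − φ/2) = 0.3726.
P_a = ½ K_a γ H² = 0.5 × 0.3726 × 18.5 × 8.2² = 231.7 kN/m.

232 kN/m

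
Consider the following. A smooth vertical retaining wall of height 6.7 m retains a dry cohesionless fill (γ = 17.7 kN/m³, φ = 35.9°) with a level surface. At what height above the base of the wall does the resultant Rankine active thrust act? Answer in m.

K_a = 0.2607.
The pressure distribution is triangular, so the resultant acts at H/3 above the base = 6.7/3 = 2.233 m.

2.23 m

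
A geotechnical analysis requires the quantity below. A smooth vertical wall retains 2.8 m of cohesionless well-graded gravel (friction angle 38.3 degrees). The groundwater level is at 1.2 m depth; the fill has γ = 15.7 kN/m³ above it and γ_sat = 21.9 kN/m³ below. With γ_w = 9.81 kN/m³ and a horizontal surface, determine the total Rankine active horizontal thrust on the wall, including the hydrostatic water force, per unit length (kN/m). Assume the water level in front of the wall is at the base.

K_a = tan²(45° − φ/2) = 0.2347.
γ' = 21.9 − 9.81 = 12.09 kN/m³. Depth below WT = 1.6 m.
σ'_h at WT = K_a γ d_w = 4.422 kPa; at base = 4.422 + K_a γ' × 1.6 = 8.963 kPa.
P₁ (0–1.2 m) = ½×4.422×1.2 = 2.653. P₂ (1.2–2.8 m) = ½(4.422+8.963)×1.6 = 10.71.
P_w = ½ γ_w h₂² = 0.5×9.81×1.6² = 12.56. Total = 2.653+10.71+12.56 = 25.92 kN/m.

25.9 kN/m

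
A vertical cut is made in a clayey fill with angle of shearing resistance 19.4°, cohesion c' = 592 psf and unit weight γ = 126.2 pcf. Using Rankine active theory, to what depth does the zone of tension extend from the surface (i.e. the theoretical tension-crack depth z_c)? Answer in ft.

13.3 ft

K_a = tan²(45° − 19.4°/2) = 0.5013; √K_a = 0.7080.
The active pressure is zero where K_a γ z = 2c√K_a, so z_c = 2c/(γ√K_a) = 2×592/(126.2×0.7080) = 13.25 ft.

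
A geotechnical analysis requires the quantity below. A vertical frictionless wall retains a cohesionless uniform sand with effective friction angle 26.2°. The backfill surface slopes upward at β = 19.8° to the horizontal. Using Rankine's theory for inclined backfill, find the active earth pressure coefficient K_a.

0.506

K_a = cos β · (cos β − √(cos²β − cos²φ)) / (cos β + √(cos²β − cos²φ)).
cos β = 0.9409, cos φ = 0.8973, √(cos²β − cos²φ) = 0.2832.
K_a = 0.9409 × (0.9409 − 0.2832)/(0.9409 + 0.2832) = 0.5056.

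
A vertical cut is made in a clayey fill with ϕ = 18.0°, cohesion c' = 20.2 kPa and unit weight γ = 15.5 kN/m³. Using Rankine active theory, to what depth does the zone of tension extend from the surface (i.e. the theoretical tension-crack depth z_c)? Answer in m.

3.59 m

K_a = tan²(45° − 18.0°/2) = 0.5279; √K_a = 0.7265.
The active pressure is zero where K_a γ z = 2c√K_a, so z_c = 2c/(γ√K_a) = 2×20.2/(15.5×0.7265) = 3.587 m.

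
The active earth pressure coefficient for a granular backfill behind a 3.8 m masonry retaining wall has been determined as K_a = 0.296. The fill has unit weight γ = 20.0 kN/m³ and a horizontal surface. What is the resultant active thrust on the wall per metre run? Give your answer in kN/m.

P = ½ K_a γ H² = 0.5 × 0.296 × 20.0 × 3.8² = 42.74 kN/m.

42.7 kN/m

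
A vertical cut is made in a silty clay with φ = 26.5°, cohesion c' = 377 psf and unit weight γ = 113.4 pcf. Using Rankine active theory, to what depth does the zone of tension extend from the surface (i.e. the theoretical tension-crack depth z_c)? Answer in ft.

K_a = tan²(45° − 26.5°/2) = 0.3829; √K_a = 0.6188.
The active pressure is zero where K_a γ z = 2c√K_a, so z_c = 2c/(γ√K_a) = 2×377/(113.4×0.6188) = 10.74 ft.

10.7 ft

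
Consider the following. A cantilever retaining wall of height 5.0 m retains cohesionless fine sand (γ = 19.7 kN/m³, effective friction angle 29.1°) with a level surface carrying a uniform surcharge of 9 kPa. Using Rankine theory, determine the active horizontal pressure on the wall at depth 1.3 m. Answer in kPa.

K_a = (1 − sin φ)/(1 + sin φ) = 0.3456.
σ_v = γz + q = 19.7 × 1.3 + 9 = 34.61 kPa.
σ_h = K_a σ_v = 0.3456 × 34.61 = 11.96 kPa.

12.0 kPa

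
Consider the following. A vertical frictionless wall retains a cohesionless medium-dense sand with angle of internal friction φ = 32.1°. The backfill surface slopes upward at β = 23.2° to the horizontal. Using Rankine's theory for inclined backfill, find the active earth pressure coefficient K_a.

0.405

K_a = cos β · (cos β − √(cos²β − cos²φ)) / (cos β + √(cos²β − cos²φ)).
cos β = 0.9191, cos φ = 0.8471, √(cos²β − cos²φ) = 0.3566.
K_a = 0.9191 × (0.9191 − 0.3566)/(0.9191 + 0.3566) = 0.4052.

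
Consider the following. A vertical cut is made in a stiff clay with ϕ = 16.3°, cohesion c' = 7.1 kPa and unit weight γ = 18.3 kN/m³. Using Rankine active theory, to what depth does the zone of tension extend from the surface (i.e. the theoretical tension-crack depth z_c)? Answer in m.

1.04 m

K_a = tan²(45° − 16.3°/2) = 0.5617; √K_a = 0.7495.
The active pressure is zero where K_a γ z = 2c√K_a, so z_c = 2c/(γ√K_a) = 2×7.1/(18.3×0.7495) = 1.035 m.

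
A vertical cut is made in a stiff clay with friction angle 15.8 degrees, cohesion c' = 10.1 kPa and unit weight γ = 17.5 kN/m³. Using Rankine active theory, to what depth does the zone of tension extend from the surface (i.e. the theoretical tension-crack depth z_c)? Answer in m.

K_a = tan²(45° − 15.8°/2) = 0.5720; √K_a = 0.7563.
The active pressure is zero where K_a γ z = 2c√K_a, so z_c = 2c/(γ√K_a) = 2×10.1/(17.5×0.7563) = 1.526 m.

1.53 m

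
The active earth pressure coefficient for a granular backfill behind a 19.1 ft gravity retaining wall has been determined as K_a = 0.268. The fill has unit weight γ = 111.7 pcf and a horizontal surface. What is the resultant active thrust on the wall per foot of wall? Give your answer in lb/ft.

P = ½ K_a γ H² = 0.5 × 0.268 × 111.7 × 19.1² = 5460 lb/ft.

5460 lb/ft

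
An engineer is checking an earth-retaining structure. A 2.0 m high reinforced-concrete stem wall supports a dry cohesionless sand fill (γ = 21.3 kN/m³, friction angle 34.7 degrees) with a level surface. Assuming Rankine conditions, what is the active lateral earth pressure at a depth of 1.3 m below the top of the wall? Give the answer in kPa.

K_a = (1 − sin φ)/(1 + sin φ) = 0.2745.
σ_h = K_a γ z = 0.2745 × 21.3 × 1.3 = 7.600 kPa.

7.60 kPa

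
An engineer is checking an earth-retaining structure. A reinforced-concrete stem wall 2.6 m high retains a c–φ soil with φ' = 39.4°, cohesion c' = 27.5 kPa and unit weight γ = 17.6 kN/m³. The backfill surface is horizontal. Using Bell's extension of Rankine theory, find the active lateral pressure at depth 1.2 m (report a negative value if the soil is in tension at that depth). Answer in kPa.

-21.3 kPa

K_a = (1 − sin φ)/(1 + sin φ) = 0.2234.
σ_a = K_a γ z − 2c√K_a = 0.2234×17.6×1.2 − 2×27.5×0.4727 = -21.28 kPa.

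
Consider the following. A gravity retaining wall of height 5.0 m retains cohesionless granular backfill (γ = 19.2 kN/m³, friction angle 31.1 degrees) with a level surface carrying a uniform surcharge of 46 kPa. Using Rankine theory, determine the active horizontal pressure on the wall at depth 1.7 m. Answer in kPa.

25.1 kPa

K_a = (1 − sin φ)/(1 + sin φ) = 0.3188.
σ_v = γz + q = 19.2 × 1.7 + 46 = 78.64 kPa.
σ_h = K_a σ_v = 0.3188 × 78.64 = 25.07 kPa.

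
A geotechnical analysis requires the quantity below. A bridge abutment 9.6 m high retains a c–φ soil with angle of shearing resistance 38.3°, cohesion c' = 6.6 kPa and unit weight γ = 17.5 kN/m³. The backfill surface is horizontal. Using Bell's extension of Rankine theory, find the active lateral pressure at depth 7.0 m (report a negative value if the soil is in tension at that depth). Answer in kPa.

22.4 kPa

K_a = (1 − sin φ)/(1 + sin φ) = 0.2347.
σ_a = K_a γ z − 2c√K_a = 0.2347×17.5×7.0 − 2×6.6×0.4845 = 22.36 kPa.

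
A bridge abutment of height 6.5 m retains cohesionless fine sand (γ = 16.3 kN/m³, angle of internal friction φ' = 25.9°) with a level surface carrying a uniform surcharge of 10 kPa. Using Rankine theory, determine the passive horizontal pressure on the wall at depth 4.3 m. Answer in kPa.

204 kPa

K_p = (1 + sin φ)/(1 − sin φ) = 2.551.
σ_v = γz + q = 16.3 × 4.3 + 10 = 80.09 kPa.
σ_h = K_p σ_v = 2.551 × 80.09 = 204.3 kPa.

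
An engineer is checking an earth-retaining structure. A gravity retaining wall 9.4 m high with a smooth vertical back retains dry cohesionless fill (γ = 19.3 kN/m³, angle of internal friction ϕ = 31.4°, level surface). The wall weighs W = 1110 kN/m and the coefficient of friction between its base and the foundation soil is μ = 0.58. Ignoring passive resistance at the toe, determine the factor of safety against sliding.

K_a = tan²(45° − 31.4°/2) = 0.3149.
P_a = ½K_aγH² = 0.5×0.3149×19.3×9.4² = 268.5 kN/m, acting at H/3 = 3.133 m above the base.
FS_sliding = μW / P_a = 0.58×1110 / 268.5 = 2.398.

2.40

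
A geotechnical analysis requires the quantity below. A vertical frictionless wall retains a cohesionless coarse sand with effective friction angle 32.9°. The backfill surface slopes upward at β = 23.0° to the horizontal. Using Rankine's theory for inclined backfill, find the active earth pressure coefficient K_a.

K_a = cos β · (cos β − √(cos²β − cos²φ)) / (cos β + √(cos²β − cos²φ)).
cos β = 0.9205, cos φ = 0.8396, √(cos²β − cos²φ) = 0.3773.
K_a = 0.9205 × (0.9205 − 0.3773)/(0.9205 + 0.3773) = 0.3853.

0.385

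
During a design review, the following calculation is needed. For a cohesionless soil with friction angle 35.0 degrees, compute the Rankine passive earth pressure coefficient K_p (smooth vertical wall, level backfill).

K_p = (1 + sin φ)/(1 − sin φ) = tan²(45° + 35.0°/2) = 3.690.

3.69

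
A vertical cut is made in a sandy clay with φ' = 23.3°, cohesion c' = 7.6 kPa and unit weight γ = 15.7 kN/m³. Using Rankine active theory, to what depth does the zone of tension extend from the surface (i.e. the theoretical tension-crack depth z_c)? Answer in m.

1.47 m

K_a = tan²(45° − 23.3°/2) = 0.4331; √K_a = 0.6581.
The active pressure is zero where K_a γ z = 2c√K_a, so z_c = 2c/(γ√K_a) = 2×7.6/(15.7×0.6581) = 1.471 m.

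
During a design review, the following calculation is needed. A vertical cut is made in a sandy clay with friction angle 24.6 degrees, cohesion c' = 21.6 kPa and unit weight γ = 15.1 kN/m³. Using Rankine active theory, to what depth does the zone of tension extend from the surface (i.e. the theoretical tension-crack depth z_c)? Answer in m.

K_a = tan²(45° − 24.6°/2) = 0.4121; √K_a = 0.6420.
The active pressure is zero where K_a γ z = 2c√K_a, so z_c = 2c/(γ√K_a) = 2×21.6/(15.1×0.6420) = 4.456 m.

4.46 m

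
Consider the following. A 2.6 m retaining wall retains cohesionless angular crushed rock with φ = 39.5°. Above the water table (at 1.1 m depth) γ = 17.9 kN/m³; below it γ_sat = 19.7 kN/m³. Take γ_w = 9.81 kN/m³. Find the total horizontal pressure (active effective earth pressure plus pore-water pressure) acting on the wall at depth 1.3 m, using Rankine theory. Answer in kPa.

K_a = (1 − sin φ)/(1 + sin φ) = 0.2224.
γ' = 19.7 − 9.81 = 9.890 kN/m³.
Effective vertical stress at 1.3 m: σ'_v = 17.9×1.1 + 9.890×0.200 = 21.67 kPa.
σ'_h = K_a σ'_v = 0.2224 × 21.67 = 4.820 kPa; u = γ_w × 0.200 = 1.962 kPa.
Total σ_h = 4.820 + 1.962 = 6.782 kPa.

6.78 kPa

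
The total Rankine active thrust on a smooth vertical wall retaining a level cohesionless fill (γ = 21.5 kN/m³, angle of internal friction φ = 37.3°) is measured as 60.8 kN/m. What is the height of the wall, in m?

K_a = 0.2453. P_a = ½ K_a γ H² ⇒ H = √(2P_a/(K_a γ)).
H = √(2×60.8/(0.2453×21.5)) = 4.801 m.

4.80 m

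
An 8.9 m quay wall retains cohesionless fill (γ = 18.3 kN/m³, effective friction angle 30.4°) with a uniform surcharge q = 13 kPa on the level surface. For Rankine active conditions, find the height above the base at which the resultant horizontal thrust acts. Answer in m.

K_a = 0.3280.
Triangular part P₁ = ½K_aγH² = 237.7 at H/3 = 2.967 m; rectangular part P₂ = K_a q H = 37.95 at H/2 = 4.450 m.
ȳ = (P₁·2.967 + P₂·4.450)/(P₁+P₂) = 3.171 m.

3.17 m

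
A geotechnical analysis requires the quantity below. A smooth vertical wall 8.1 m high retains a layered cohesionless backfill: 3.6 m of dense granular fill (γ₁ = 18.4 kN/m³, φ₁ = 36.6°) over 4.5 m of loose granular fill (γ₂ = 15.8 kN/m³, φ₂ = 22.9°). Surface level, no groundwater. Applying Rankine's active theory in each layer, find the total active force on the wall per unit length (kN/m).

K_a1 = tan²(45°−36.6°/2) = 0.2530; K_a2 = tan²(45°−22.9°/2) = 0.4398.
Layer 1: σ at base = K_a1 γ₁ h₁ = 16.76 kPa; P₁ = ½×16.76×3.6 = 30.16.
Layer 2: σ_v at top = γ₁h₁ = 66.24; σ_h top = K_a2×66.24 = 29.13; σ_h base = K_a2×(66.24+15.8×4.5) = 60.40.
P₂ = ½(29.13+60.40)×4.5 = 201.4. Total P_a = 30.16+201.4 = 231.6 kN/m.

232 kN/m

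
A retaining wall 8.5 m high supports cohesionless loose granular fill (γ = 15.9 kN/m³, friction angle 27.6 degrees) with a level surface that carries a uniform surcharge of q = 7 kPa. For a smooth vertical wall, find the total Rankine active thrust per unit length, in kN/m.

K_a = tan²(45° − φ/2) = 0.3668.
Soil triangle: ½ K_a γ H² = 0.5×0.3668×15.9×8.5² = 210.7 kN/m.
Surcharge rectangle: K_a q H = 0.3668×7×8.5 = 21.82 kN/m.
Total = 210.7 + 21.82 = 232.5 kN/m.

232 kN/m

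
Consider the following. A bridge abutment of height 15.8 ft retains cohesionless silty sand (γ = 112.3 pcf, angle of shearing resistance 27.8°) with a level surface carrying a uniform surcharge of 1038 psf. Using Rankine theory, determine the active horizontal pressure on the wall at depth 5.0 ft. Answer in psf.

K_a = (1 − sin φ)/(1 + sin φ) = 0.3639.
σ_v = γz + q = 112.3 × 5.0 + 1038 = 1600 psf.
σ_h = K_a σ_v = 0.3639 × 1600 = 582.1 psf.

582 psf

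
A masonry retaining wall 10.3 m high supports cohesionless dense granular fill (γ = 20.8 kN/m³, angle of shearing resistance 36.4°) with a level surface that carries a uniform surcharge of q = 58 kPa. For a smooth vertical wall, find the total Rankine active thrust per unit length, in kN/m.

K_a = tan²(45° − φ/2) = 0.2552.
Soil triangle: ½ K_a γ H² = 0.5×0.2552×20.8×10.3² = 281.5 kN/m.
Surcharge rectangle: K_a q H = 0.2552×58×10.3 = 152.4 kN/m.
Total = 281.5 + 152.4 = 434.0 kN/m.

434 kN/m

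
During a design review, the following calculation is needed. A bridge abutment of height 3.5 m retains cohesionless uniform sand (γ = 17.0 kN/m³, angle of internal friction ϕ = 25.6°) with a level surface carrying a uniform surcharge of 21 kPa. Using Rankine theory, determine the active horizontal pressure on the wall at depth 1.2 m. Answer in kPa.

K_a = (1 − sin φ)/(1 + sin φ) = 0.3966.
σ_v = γz + q = 17.0 × 1.2 + 21 = 41.40 kPa.
σ_h = K_a σ_v = 0.3966 × 41.40 = 16.42 kPa.

16.4 kPa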